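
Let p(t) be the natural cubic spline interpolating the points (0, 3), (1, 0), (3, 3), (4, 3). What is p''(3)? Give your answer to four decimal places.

-3.3750

Let M_i = p''(x_i). Step sizes h_i = 1, 2, 1; slopes of the chords Δ_i = (y_(i+1) - y_i)/h_i = -3, 3/2, 0.
  1·M_0 + 6·M_1 + 2·M_2 = 6(Δ_1 - Δ_0) = 27
  2·M_1 + 6·M_2 + 1·M_3 = 6(Δ_2 - Δ_1) = -9
Natural end conditions: M_0 = M_3 = 0.
Hence M_0 = 0, M_1 = 45/8, M_2 = -27/8, M_3 = 0.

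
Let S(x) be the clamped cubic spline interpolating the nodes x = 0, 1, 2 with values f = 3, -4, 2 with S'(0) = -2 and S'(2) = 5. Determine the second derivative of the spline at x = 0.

-31

Put M_i = S'' at the i-th knot. Here h = (1, 1) and Δ = (-7, 6), so the interior equations h_(i-1)·M_(i-1) + 2(h_(i-1)+h_i)·M_i + h_i·M_(i+1) = 6(Δ_i − Δ_(i-1)) read
  1·M_0 + 4·M_1 + 1·M_2 = 6(Δ_1 - Δ_0) = 78
Clamped end conditions give two more equations: 2h_0·M_0 + h_0·M_1 = 6(Δ_0 - S'(0)) = -30 and h_1·M_1 + 2h_1·M_2 = 6(S'(2) - Δ_1) = -6.
Hence M_0 = -31, M_1 = 32, M_2 = -19.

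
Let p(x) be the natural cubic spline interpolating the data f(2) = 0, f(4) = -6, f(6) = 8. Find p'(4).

Let σ_i = p''(x_i). Step sizes h_i = 2, 2; slopes of the chords Δ_i = (y_(i+1) - y_i)/h_i = -3, 7.
  2·σ_0 + 8·σ_1 + 2·σ_2 = 6(Δ_1 - Δ_0) = 60
Natural end conditions: σ_0 = σ_2 = 0.
Solving: σ_0 = 0, σ_1 = 15/2, σ_2 = 0.
On [4, 6], p'(x) = b_1 + 2c_1·(x - 4) + 3d_1·(x - 4)² with b_1 = Δ_1 - h_1(2σ_1 + σ_2)/6 = 2, c_1 = σ_1/2 = 15/4, d_1 = (σ_2 - σ_1)/(6h_1) = -5/8. So p'(4) = 2.

2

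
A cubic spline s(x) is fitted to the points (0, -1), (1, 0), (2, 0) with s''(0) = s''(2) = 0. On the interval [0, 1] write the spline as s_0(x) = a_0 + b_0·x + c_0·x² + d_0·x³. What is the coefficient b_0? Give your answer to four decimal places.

Put σ_i = s'' at the i-th knot. Here h = (1, 1) and Δ = (1, 0), so the interior equations h_(i-1)·σ_(i-1) + 2(h_(i-1)+h_i)·σ_i + h_i·σ_(i+1) = 6(Δ_i − Δ_(i-1)) read
  1·σ_0 + 4·σ_1 + 1·σ_2 = 6(Δ_1 - Δ_0) = -6
Natural end conditions: σ_0 = σ_2 = 0.
Forward elimination and back-substitution give σ_0 = 0, σ_1 = -3/2, σ_2 = 0.
On [0, 1], with s_0(x) = a_0 + b_0·x + c_0·x² + d_0·x³: c_0 = σ_0/2 = 0, d_0 = (σ_1 - σ_0)/(6h_0) = -1/4, b_0 = Δ_0 - h_0(2σ_0 + σ_1)/6 = 5/4.

1.2500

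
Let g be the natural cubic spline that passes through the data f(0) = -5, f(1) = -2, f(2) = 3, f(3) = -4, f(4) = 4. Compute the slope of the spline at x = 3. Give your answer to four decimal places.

Write σ_i for g''(x_i). With h_i = 1, 1, 1, 1 and divided differences Δ_i = 3, 5, -7, 8, the continuity of g' gives the tridiagonal system
  1·σ_0 + 4·σ_1 + 1·σ_2 = 6(Δ_1 - Δ_0) = 12
  1·σ_1 + 4·σ_2 + 1·σ_3 = 6(Δ_2 - Δ_1) = -72
  1·σ_2 + 4·σ_3 + 1·σ_4 = 6(Δ_3 - Δ_2) = 90
Natural end conditions: σ_0 = σ_4 = 0.
Solving: σ_0 = 0, σ_1 = 279/28, σ_2 = -195/7, σ_3 = 825/28, σ_4 = 0.
On [3, 4], g'(x) = b_3 + 2c_3·(x - 3) + 3d_3·(x - 3)² with b_3 = Δ_3 - h_3(2σ_3 + σ_4)/6 = -51/28, c_3 = σ_3/2 = 825/56, d_3 = (σ_4 - σ_3)/(6h_3) = -275/56. So g'(3) = -51/28.

-1.8214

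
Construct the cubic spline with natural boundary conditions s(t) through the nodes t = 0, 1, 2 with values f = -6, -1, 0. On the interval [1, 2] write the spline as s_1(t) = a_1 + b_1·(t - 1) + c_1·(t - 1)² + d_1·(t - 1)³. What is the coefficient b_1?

3

With M_i denoting the second derivative at x_i, h_i = 1, 1, and Δ_i = (y_(i+1) − y_i)/h_i = 5, 1:
  1·M_0 + 4·M_1 + 1·M_2 = 6(Δ_1 - Δ_0) = -24
Natural end conditions: M_0 = M_2 = 0.
Forward elimination and back-substitution give M_0 = 0, M_1 = -6, M_2 = 0.
On [1, 2], with s_1(t) = a_1 + b_1·(t - 1) + c_1·(t - 1)² + d_1·(t - 1)³: c_1 = M_1/2 = -3, d_1 = (M_2 - M_1)/(6h_1) = 1, b_1 = Δ_1 - h_1(2M_1 + M_2)/6 = 3.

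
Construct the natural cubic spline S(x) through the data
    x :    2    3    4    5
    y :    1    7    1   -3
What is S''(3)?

Write m_i for S''(x_i). With h_i = 1, 1, 1 and divided differences Δ_i = 6, -6, -4, the continuity of S' gives the tridiagonal system
  1·m_0 + 4·m_1 + 1·m_2 = 6(Δ_1 - Δ_0) = -72
  1·m_1 + 4·m_2 + 1·m_3 = 6(Δ_2 - Δ_1) = 12
Natural end conditions: m_0 = m_3 = 0.
Solving the tridiagonal system: m_0 = 0, m_1 = -20, m_2 = 8, m_3 = 0.

-20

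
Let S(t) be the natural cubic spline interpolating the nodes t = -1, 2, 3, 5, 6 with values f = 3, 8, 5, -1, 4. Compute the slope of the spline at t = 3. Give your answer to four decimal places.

Write M_i for S''(x_i). With h_i = 3, 1, 2, 1 and divided differences Δ_i = 5/3, -3, -3, 5, the continuity of S' gives the tridiagonal system
  3·M_0 + 8·M_1 + 1·M_2 = 6(Δ_1 - Δ_0) = -28
  1·M_1 + 6·M_2 + 2·M_3 = 6(Δ_2 - Δ_1) = 0
  2·M_2 + 6·M_3 + 1·M_4 = 6(Δ_3 - Δ_2) = 48
Natural end conditions: M_0 = M_4 = 0.
Solving: M_0 = 0, M_1 = -16/5, M_2 = -12/5, M_3 = 44/5, M_4 = 0.
On [3, 5], S'(t) = b_2 + 2c_2·(t - 3) + 3d_2·(t - 3)² with b_2 = Δ_2 - h_2(2M_2 + M_3)/6 = -13/3, c_2 = M_2/2 = -6/5, d_2 = (M_3 - M_2)/(6h_2) = 14/15. So S'(3) = -13/3.

-4.3333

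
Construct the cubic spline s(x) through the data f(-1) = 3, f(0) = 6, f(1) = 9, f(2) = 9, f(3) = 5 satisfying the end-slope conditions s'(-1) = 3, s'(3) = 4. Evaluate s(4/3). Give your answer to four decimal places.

9.7368

Let M_i = s''(x_i). Step sizes h_i = 1, 1, 1, 1; slopes of the chords Δ_i = (y_(i+1) - y_i)/h_i = 3, 3, 0, -4.
  1·M_0 + 4·M_1 + 1·M_2 = 6(Δ_1 - Δ_0) = 0
  1·M_1 + 4·M_2 + 1·M_3 = 6(Δ_2 - Δ_1) = -18
  1·M_2 + 4·M_3 + 1·M_4 = 6(Δ_3 - Δ_2) = -24
Clamped end conditions give two more equations: 2h_0·M_0 + h_0·M_1 = 6(Δ_0 - s'(-1)) = 0 and h_3·M_3 + 2h_3·M_4 = 6(s'(3) - Δ_3) = 48.
Solving the tridiagonal system: M_0 = -5/28, M_1 = 5/14, M_2 = -5/4, M_3 = -187/14, M_4 = 859/28.
On [1, 2], s(x) = 9 + 37/14·(x - 1) - 5/8·(x - 1)² - 113/56·(x - 1)³.
With (x - 1) = 1/3: s(4/3) = 7361/756.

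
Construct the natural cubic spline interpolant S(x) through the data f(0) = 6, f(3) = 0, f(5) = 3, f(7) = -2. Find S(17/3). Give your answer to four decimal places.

Let m_i = S''(x_i). Step sizes h_i = 3, 2, 2; slopes of the chords Δ_i = (y_(i+1) - y_i)/h_i = -2, 3/2, -5/2.
  3·m_0 + 10·m_1 + 2·m_2 = 6(Δ_1 - Δ_0) = 21
  2·m_1 + 8·m_2 + 2·m_3 = 6(Δ_2 - Δ_1) = -24
Natural end conditions: m_0 = m_3 = 0.
Forward elimination and back-substitution give m_0 = 0, m_1 = 54/19, m_2 = -141/38, m_3 = 0.
On [5, 7], S(x) = 3 - 1/38·(x - 5) - 141/76·(x - 5)² + 47/152·(x - 5)³.
With (x - 5) = 2/3: S(17/3) = 1154/513.

2.2495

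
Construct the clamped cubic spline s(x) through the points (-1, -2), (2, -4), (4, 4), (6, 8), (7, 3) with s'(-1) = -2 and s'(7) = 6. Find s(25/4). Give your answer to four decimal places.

5.9584

Write M_i for s''(x_i). With h_i = 3, 2, 2, 1 and divided differences Δ_i = -2/3, 4, 2, -5, the continuity of s' gives the tridiagonal system
  3·M_0 + 10·M_1 + 2·M_2 = 6(Δ_1 - Δ_0) = 28
  2·M_1 + 8·M_2 + 2·M_3 = 6(Δ_2 - Δ_1) = -12
  2·M_2 + 6·M_3 + 1·M_4 = 6(Δ_3 - Δ_2) = -42
Clamped end conditions give two more equations: 2h_0·M_0 + h_0·M_1 = 6(Δ_0 - s'(-1)) = 8 and h_3·M_3 + 2h_3·M_4 = 6(s'(7) - Δ_3) = 66.
Solving: M_0 = 14/159, M_1 = 132/53, M_2 = 75/53, M_3 = -750/53, M_4 = 2124/53.
On [6, 7], s(x) = 8 - 369/53·(x - 6) - 375/53·(x - 6)² + 479/53·(x - 6)³.
With (x - 6) = 1/4: s(25/4) = 20211/3392.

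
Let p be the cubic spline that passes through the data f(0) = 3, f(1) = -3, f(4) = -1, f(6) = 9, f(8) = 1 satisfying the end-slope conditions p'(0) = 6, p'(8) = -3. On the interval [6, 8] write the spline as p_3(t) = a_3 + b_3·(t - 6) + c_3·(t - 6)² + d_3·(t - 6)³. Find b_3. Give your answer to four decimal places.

Put m_i = p'' at the i-th knot. Here h = (1, 3, 2, 2) and Δ = (-6, 2/3, 5, -4), so the interior equations h_(i-1)·m_(i-1) + 2(h_(i-1)+h_i)·m_i + h_i·m_(i+1) = 6(Δ_i − Δ_(i-1)) read
  1·m_0 + 8·m_1 + 3·m_2 = 6(Δ_1 - Δ_0) = 40
  3·m_1 + 10·m_2 + 2·m_3 = 6(Δ_2 - Δ_1) = 26
  2·m_2 + 8·m_3 + 2·m_4 = 6(Δ_3 - Δ_2) = -54
Clamped end conditions give two more equations: 2h_0·m_0 + h_0·m_1 = 6(Δ_0 - p'(0)) = -72 and h_3·m_3 + 2h_3·m_4 = 6(p'(8) - Δ_3) = 6.
Forward elimination and back-substitution give m_0 = -367/9, m_1 = 86/9, m_2 = 13/9, m_3 = -77/9, m_4 = 52/9.
On [6, 8], with p_3(t) = a_3 + b_3·(t - 6) + c_3·(t - 6)² + d_3·(t - 6)³: c_3 = m_3/2 = -77/18, d_3 = (m_4 - m_3)/(6h_3) = 43/36, b_3 = Δ_3 - h_3(2m_3 + m_4)/6 = -2/9.

-0.2222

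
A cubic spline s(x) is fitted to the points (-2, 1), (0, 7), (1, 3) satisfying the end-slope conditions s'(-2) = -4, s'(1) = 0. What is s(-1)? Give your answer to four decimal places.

With σ_i denoting the second derivative at x_i, h_i = 2, 1, and Δ_i = (y_(i+1) − y_i)/h_i = 3, -4:
  2·σ_0 + 6·σ_1 + 1·σ_2 = 6(Δ_1 - Δ_0) = -42
Clamped end conditions give two more equations: 2h_0·σ_0 + h_0·σ_1 = 6(Δ_0 - s'(-2)) = 42 and h_1·σ_1 + 2h_1·σ_2 = 6(s'(1) - Δ_1) = 24.
Forward elimination and back-substitution give σ_0 = 113/6, σ_1 = -50/3, σ_2 = 61/3.
On [-2, 0], s(x) = 1 - 4·(x + 2) + 113/12·(x + 2)² - 71/24·(x + 2)³.
With (x + 2) = 1: s(-1) = 83/24.

3.4583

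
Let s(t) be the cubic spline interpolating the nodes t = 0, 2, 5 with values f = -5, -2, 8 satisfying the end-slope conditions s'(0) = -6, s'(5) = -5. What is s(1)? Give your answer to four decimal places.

Put m_i = s'' at the i-th knot. Here h = (2, 3) and Δ = (3/2, 10/3), so the interior equations h_(i-1)·m_(i-1) + 2(h_(i-1)+h_i)·m_i + h_i·m_(i+1) = 6(Δ_i − Δ_(i-1)) read
  2·m_0 + 10·m_1 + 3·m_2 = 6(Δ_1 - Δ_0) = 11
Clamped end conditions give two more equations: 2h_0·m_0 + h_0·m_1 = 6(Δ_0 - s'(0)) = 45 and h_1·m_1 + 2h_1·m_2 = 6(s'(5) - Δ_1) = -50.
Solving: m_0 = 207/20, m_1 = 9/5, m_2 = -277/30.
On [0, 2], s(t) = -5 - 6·t + 207/40·t² - 57/80·t³.
With t = 1: s(1) = -523/80.

-6.5375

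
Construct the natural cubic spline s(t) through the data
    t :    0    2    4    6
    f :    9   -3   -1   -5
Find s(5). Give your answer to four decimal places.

-2.0500

Put M_i = s'' at the i-th knot. Here h = (2, 2, 2) and Δ = (-6, 1, -2), so the interior equations h_(i-1)·M_(i-1) + 2(h_(i-1)+h_i)·M_i + h_i·M_(i+1) = 6(Δ_i − Δ_(i-1)) read
  2·M_0 + 8·M_1 + 2·M_2 = 6(Δ_1 - Δ_0) = 42
  2·M_1 + 8·M_2 + 2·M_3 = 6(Δ_2 - Δ_1) = -18
Natural end conditions: M_0 = M_3 = 0.
Solving the tridiagonal system: M_0 = 0, M_1 = 31/5, M_2 = -19/5, M_3 = 0.
On [4, 6], s(t) = -1 + 8/15·(t - 4) - 19/10·(t - 4)² + 19/60·(t - 4)³.
With (t - 4) = 1: s(5) = -41/20.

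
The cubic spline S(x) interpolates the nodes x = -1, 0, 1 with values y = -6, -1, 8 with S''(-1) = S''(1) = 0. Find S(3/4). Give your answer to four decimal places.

With M_i denoting the second derivative at x_i, h_i = 1, 1, and Δ_i = (y_(i+1) − y_i)/h_i = 5, 9:
  1·M_0 + 4·M_1 + 1·M_2 = 6(Δ_1 - Δ_0) = 24
Natural end conditions: M_0 = M_2 = 0.
Solving the tridiagonal system: M_0 = 0, M_1 = 6, M_2 = 0.
On [0, 1], S(x) = -1 + 7·x + 3·x² - 1·x³.
With x = 3/4: S(3/4) = 353/64.

5.5156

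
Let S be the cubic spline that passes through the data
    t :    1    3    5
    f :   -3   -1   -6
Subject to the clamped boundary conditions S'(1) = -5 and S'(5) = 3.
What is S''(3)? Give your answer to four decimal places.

-9.2500

Write M_i for S''(x_i). With h_i = 2, 2 and divided differences Δ_i = 1, -5/2, the continuity of S' gives the tridiagonal system
  2·M_0 + 8·M_1 + 2·M_2 = 6(Δ_1 - Δ_0) = -21
Clamped end conditions give two more equations: 2h_0·M_0 + h_0·M_1 = 6(Δ_0 - S'(1)) = 36 and h_1·M_1 + 2h_1·M_2 = 6(S'(5) - Δ_1) = 33.
Solving the tridiagonal system: M_0 = 109/8, M_1 = -37/4, M_2 = 103/8.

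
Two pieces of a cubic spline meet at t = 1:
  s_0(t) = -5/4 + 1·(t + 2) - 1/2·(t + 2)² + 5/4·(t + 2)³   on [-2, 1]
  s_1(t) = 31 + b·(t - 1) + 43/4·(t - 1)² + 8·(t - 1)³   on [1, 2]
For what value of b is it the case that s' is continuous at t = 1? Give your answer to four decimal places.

31.7500

s_0'(t) = 1 - 1·(t + 2) + 15/4·(t + 2)², so s_0'(1) = 127/4. On the right, s_1'(1) = b, so b = 127/4.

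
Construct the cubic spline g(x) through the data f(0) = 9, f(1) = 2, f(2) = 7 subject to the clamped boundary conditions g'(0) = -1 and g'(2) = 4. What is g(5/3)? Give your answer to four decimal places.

Write M_i for g''(x_i). With h_i = 1, 1 and divided differences Δ_i = -7, 5, the continuity of g' gives the tridiagonal system
  1·M_0 + 4·M_1 + 1·M_2 = 6(Δ_1 - Δ_0) = 72
Clamped end conditions give two more equations: 2h_0·M_0 + h_0·M_1 = 6(Δ_0 - g'(0)) = -36 and h_1·M_1 + 2h_1·M_2 = 6(g'(2) - Δ_1) = -6.
Hence M_0 = -67/2, M_1 = 31, M_2 = -37/2.
On [1, 2], g(x) = 2 - 9/4·(x - 1) + 31/2·(x - 1)² - 33/4·(x - 1)³.
With (x - 1) = 2/3: g(5/3) = 89/18.

4.9444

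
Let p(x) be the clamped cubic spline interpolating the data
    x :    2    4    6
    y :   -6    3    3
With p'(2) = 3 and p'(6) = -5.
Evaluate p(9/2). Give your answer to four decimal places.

4.5586

Put M_i = p'' at the i-th knot. Here h = (2, 2) and Δ = (9/2, 0), so the interior equations h_(i-1)·M_(i-1) + 2(h_(i-1)+h_i)·M_i + h_i·M_(i+1) = 6(Δ_i − Δ_(i-1)) read
  2·M_0 + 8·M_1 + 2·M_2 = 6(Δ_1 - Δ_0) = -27
Clamped end conditions give two more equations: 2h_0·M_0 + h_0·M_1 = 6(Δ_0 - p'(2)) = 9 and h_1·M_1 + 2h_1·M_2 = 6(p'(6) - Δ_1) = -30.
Hence M_0 = 29/8, M_1 = -11/4, M_2 = -49/8.
On [4, 6], p(x) = 3 + 31/8·(x - 4) - 11/8·(x - 4)² - 9/32·(x - 4)³.
With (x - 4) = 1/2: p(9/2) = 1167/256.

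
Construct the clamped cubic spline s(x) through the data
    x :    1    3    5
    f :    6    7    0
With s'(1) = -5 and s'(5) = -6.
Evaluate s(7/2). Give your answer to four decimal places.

6.6094

Write m_i for s''(x_i). With h_i = 2, 2 and divided differences Δ_i = 1/2, -7/2, the continuity of s' gives the tridiagonal system
  2·m_0 + 8·m_1 + 2·m_2 = 6(Δ_1 - Δ_0) = -24
Clamped end conditions give two more equations: 2h_0·m_0 + h_0·m_1 = 6(Δ_0 - s'(1)) = 33 and h_1·m_1 + 2h_1·m_2 = 6(s'(5) - Δ_1) = -15.
Solving the tridiagonal system: m_0 = 11, m_1 = -11/2, m_2 = -1.
On [3, 5], s(x) = 7 + 1/2·(x - 3) - 11/4·(x - 3)² + 3/8·(x - 3)³.
With (x - 3) = 1/2: s(7/2) = 423/64.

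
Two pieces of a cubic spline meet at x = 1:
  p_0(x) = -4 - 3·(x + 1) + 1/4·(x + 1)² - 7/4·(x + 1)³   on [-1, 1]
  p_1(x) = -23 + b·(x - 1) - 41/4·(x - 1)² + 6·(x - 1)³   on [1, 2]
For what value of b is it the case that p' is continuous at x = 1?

-23

p_0'(x) = -3 + 1/2·(x + 1) - 21/4·(x + 1)², so p_0'(1) = -23. On the right, p_1'(1) = b, so b = -23.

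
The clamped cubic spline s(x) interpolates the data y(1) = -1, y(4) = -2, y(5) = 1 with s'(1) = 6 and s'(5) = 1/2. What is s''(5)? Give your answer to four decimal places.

With M_i denoting the second derivative at x_i, h_i = 3, 1, and Δ_i = (y_(i+1) − y_i)/h_i = -1/3, 3:
  3·M_0 + 8·M_1 + 1·M_2 = 6(Δ_1 - Δ_0) = 20
Clamped end conditions give two more equations: 2h_0·M_0 + h_0·M_1 = 6(Δ_0 - s'(1)) = -38 and h_1·M_1 + 2h_1·M_2 = 6(s'(5) - Δ_1) = -15.
Forward elimination and back-substitution give M_0 = -245/24, M_1 = 31/4, M_2 = -91/8.

-11.3750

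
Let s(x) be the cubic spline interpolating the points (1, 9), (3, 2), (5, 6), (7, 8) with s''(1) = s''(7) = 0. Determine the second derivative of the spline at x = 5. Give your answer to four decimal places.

With M_i denoting the second derivative at x_i, h_i = 2, 2, 2, and Δ_i = (y_(i+1) − y_i)/h_i = -7/2, 2, 1:
  2·M_0 + 8·M_1 + 2·M_2 = 6(Δ_1 - Δ_0) = 33
  2·M_1 + 8·M_2 + 2·M_3 = 6(Δ_2 - Δ_1) = -6
Natural end conditions: M_0 = M_3 = 0.
Solving the tridiagonal system: M_0 = 0, M_1 = 23/5, M_2 = -19/10, M_3 = 0.

-1.9000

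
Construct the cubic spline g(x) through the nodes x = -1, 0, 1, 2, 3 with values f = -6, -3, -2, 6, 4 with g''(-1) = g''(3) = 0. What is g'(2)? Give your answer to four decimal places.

With m_i denoting the second derivative at x_i, h_i = 1, 1, 1, 1, and Δ_i = (y_(i+1) − y_i)/h_i = 3, 1, 8, -2:
  1·m_0 + 4·m_1 + 1·m_2 = 6(Δ_1 - Δ_0) = -12
  1·m_1 + 4·m_2 + 1·m_3 = 6(Δ_2 - Δ_1) = 42
  1·m_2 + 4·m_3 + 1·m_4 = 6(Δ_3 - Δ_2) = -60
Natural end conditions: m_0 = m_4 = 0.
Hence m_0 = 0, m_1 = -51/7, m_2 = 120/7, m_3 = -135/7, m_4 = 0.
On [2, 3], g'(x) = b_3 + 2c_3·(x - 2) + 3d_3·(x - 2)² with b_3 = Δ_3 - h_3(2m_3 + m_4)/6 = 31/7, c_3 = m_3/2 = -135/14, d_3 = (m_4 - m_3)/(6h_3) = 45/14. So g'(2) = 31/7.

4.4286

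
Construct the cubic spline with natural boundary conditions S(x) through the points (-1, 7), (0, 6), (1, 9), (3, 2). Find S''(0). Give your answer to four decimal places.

7.9565

Put m_i = S'' at the i-th knot. Here h = (1, 1, 2) and Δ = (-1, 3, -7/2), so the interior equations h_(i-1)·m_(i-1) + 2(h_(i-1)+h_i)·m_i + h_i·m_(i+1) = 6(Δ_i − Δ_(i-1)) read
  1·m_0 + 4·m_1 + 1·m_2 = 6(Δ_1 - Δ_0) = 24
  1·m_1 + 6·m_2 + 2·m_3 = 6(Δ_2 - Δ_1) = -39
Natural end conditions: m_0 = m_3 = 0.
Forward elimination and back-substitution give m_0 = 0, m_1 = 183/23, m_2 = -180/23, m_3 = 0.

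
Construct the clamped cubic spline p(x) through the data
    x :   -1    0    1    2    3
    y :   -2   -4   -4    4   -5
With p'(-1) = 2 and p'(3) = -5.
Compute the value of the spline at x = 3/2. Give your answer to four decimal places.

Let M_i = p''(x_i). Step sizes h_i = 1, 1, 1, 1; slopes of the chords Δ_i = (y_(i+1) - y_i)/h_i = -2, 0, 8, -9.
  1·M_0 + 4·M_1 + 1·M_2 = 6(Δ_1 - Δ_0) = 12
  1·M_1 + 4·M_2 + 1·M_3 = 6(Δ_2 - Δ_1) = 48
  1·M_2 + 4·M_3 + 1·M_4 = 6(Δ_3 - Δ_2) = -102
Clamped end conditions give two more equations: 2h_0·M_0 + h_0·M_1 = 6(Δ_0 - p'(-1)) = -24 and h_3·M_3 + 2h_3·M_4 = 6(p'(3) - Δ_3) = 24.
Solving: M_0 = -173/14, M_1 = 5/7, M_2 = 43/2, M_3 = -271/7, M_4 = 439/14.
On [1, 2], p(x) = -4 + 51/7·(x - 1) + 43/4·(x - 1)² - 281/28·(x - 1)³.
With (x - 1) = 1/2: p(3/2) = 241/224.

1.0759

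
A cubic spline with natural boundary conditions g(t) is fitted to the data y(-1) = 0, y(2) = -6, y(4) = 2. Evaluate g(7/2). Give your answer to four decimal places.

Put M_i = g'' at the i-th knot. Here h = (3, 2) and Δ = (-2, 4), so the interior equations h_(i-1)·M_(i-1) + 2(h_(i-1)+h_i)·M_i + h_i·M_(i+1) = 6(Δ_i − Δ_(i-1)) read
  3·M_0 + 10·M_1 + 2·M_2 = 6(Δ_1 - Δ_0) = 36
Natural end conditions: M_0 = M_2 = 0.
Solving the tridiagonal system: M_0 = 0, M_1 = 18/5, M_2 = 0.
On [2, 4], g(t) = -6 + 8/5·(t - 2) + 9/5·(t - 2)² - 3/10·(t - 2)³.
With (t - 2) = 3/2: g(7/2) = -9/16.

-0.5625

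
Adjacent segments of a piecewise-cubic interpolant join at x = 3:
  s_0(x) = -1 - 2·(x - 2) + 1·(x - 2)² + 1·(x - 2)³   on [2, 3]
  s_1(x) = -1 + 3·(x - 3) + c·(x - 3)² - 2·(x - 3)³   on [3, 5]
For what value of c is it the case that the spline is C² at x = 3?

s_0''(x) = 2 + 6·(x - 2), so s_0''(3) = 8. On the right, s_1''(3) = 2c, so c = 4.

4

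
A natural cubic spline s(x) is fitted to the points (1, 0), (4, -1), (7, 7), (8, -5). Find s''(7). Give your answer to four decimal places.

Let σ_i = s''(x_i). Step sizes h_i = 3, 3, 1; slopes of the chords Δ_i = (y_(i+1) - y_i)/h_i = -1/3, 8/3, -12.
  3·σ_0 + 12·σ_1 + 3·σ_2 = 6(Δ_1 - Δ_0) = 18
  3·σ_1 + 8·σ_2 + 1·σ_3 = 6(Δ_2 - Δ_1) = -88
Natural end conditions: σ_0 = σ_3 = 0.
Solving the tridiagonal system: σ_0 = 0, σ_1 = 136/29, σ_2 = -370/29, σ_3 = 0.

-12.7586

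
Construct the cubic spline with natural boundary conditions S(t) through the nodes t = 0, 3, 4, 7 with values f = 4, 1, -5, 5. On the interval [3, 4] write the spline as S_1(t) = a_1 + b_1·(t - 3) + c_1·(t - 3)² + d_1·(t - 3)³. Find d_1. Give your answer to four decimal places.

2.0476

Write M_i for S''(x_i). With h_i = 3, 1, 3 and divided differences Δ_i = -1, -6, 10/3, the continuity of S' gives the tridiagonal system
  3·M_0 + 8·M_1 + 1·M_2 = 6(Δ_1 - Δ_0) = -30
  1·M_1 + 8·M_2 + 3·M_3 = 6(Δ_2 - Δ_1) = 56
Natural end conditions: M_0 = M_3 = 0.
Hence M_0 = 0, M_1 = -296/63, M_2 = 478/63, M_3 = 0.
On [3, 4], with S_1(t) = a_1 + b_1·(t - 3) + c_1·(t - 3)² + d_1·(t - 3)³: c_1 = M_1/2 = -148/63, d_1 = (M_2 - M_1)/(6h_1) = 43/21, b_1 = Δ_1 - h_1(2M_1 + M_2)/6 = -359/63.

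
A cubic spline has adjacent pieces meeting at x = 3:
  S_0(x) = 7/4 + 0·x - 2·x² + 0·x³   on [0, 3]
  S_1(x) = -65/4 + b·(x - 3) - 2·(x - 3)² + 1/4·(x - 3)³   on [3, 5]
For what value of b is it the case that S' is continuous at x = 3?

-12

S_0'(x) = 0 - 4·x + 0·x², so S_0'(3) = -12. On the right, S_1'(3) = b, so b = -12.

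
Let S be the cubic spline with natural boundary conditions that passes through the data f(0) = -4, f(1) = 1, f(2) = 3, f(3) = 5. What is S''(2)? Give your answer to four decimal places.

1.2000

Put σ_i = S'' at the i-th knot. Here h = (1, 1, 1) and Δ = (5, 2, 2), so the interior equations h_(i-1)·σ_(i-1) + 2(h_(i-1)+h_i)·σ_i + h_i·σ_(i+1) = 6(Δ_i − Δ_(i-1)) read
  1·σ_0 + 4·σ_1 + 1·σ_2 = 6(Δ_1 - Δ_0) = -18
  1·σ_1 + 4·σ_2 + 1·σ_3 = 6(Δ_2 - Δ_1) = 0
Natural end conditions: σ_0 = σ_3 = 0.
Solving: σ_0 = 0, σ_1 = -24/5, σ_2 = 6/5, σ_3 = 0.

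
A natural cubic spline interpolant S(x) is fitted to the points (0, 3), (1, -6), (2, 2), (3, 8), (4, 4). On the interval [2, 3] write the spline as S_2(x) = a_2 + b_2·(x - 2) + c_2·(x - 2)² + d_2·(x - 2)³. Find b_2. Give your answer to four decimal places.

10.3750

Let M_i = S''(x_i). Step sizes h_i = 1, 1, 1, 1; slopes of the chords Δ_i = (y_(i+1) - y_i)/h_i = -9, 8, 6, -4.
  1·M_0 + 4·M_1 + 1·M_2 = 6(Δ_1 - Δ_0) = 102
  1·M_1 + 4·M_2 + 1·M_3 = 6(Δ_2 - Δ_1) = -12
  1·M_2 + 4·M_3 + 1·M_4 = 6(Δ_3 - Δ_2) = -60
Natural end conditions: M_0 = M_4 = 0.
Hence M_0 = 0, M_1 = 759/28, M_2 = -45/7, M_3 = -375/28, M_4 = 0.
On [2, 3], with S_2(x) = a_2 + b_2·(x - 2) + c_2·(x - 2)² + d_2·(x - 2)³: c_2 = M_2/2 = -45/14, d_2 = (M_3 - M_2)/(6h_2) = -65/56, b_2 = Δ_2 - h_2(2M_2 + M_3)/6 = 83/8.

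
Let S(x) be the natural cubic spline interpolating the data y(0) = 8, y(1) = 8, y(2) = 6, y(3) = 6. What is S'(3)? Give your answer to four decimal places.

0.6667

Put σ_i = S'' at the i-th knot. Here h = (1, 1, 1) and Δ = (0, -2, 0), so the interior equations h_(i-1)·σ_(i-1) + 2(h_(i-1)+h_i)·σ_i + h_i·σ_(i+1) = 6(Δ_i − Δ_(i-1)) read
  1·σ_0 + 4·σ_1 + 1·σ_2 = 6(Δ_1 - Δ_0) = -12
  1·σ_1 + 4·σ_2 + 1·σ_3 = 6(Δ_2 - Δ_1) = 12
Natural end conditions: σ_0 = σ_3 = 0.
Solving: σ_0 = 0, σ_1 = -4, σ_2 = 4, σ_3 = 0.
On [2, 3], S'(x) = b_2 + 2c_2·(x - 2) + 3d_2·(x - 2)² with b_2 = Δ_2 - h_2(2σ_2 + σ_3)/6 = -4/3, c_2 = σ_2/2 = 2, d_2 = (σ_3 - σ_2)/(6h_2) = -2/3. So S'(3) = 2/3.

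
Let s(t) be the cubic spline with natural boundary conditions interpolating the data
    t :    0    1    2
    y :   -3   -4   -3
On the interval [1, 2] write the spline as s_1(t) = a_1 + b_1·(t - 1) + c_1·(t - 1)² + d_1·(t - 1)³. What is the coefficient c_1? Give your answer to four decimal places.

1.5000

With m_i denoting the second derivative at x_i, h_i = 1, 1, and Δ_i = (y_(i+1) − y_i)/h_i = -1, 1:
  1·m_0 + 4·m_1 + 1·m_2 = 6(Δ_1 - Δ_0) = 12
Natural end conditions: m_0 = m_2 = 0.
Hence m_0 = 0, m_1 = 3, m_2 = 0.
On [1, 2], with s_1(t) = a_1 + b_1·(t - 1) + c_1·(t - 1)² + d_1·(t - 1)³: c_1 = m_1/2 = 3/2, d_1 = (m_2 - m_1)/(6h_1) = -1/2, b_1 = Δ_1 - h_1(2m_1 + m_2)/6 = 0.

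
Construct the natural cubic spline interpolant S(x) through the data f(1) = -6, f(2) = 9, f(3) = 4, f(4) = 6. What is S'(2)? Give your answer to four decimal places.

3.4000

With m_i denoting the second derivative at x_i, h_i = 1, 1, 1, and Δ_i = (y_(i+1) − y_i)/h_i = 15, -5, 2:
  1·m_0 + 4·m_1 + 1·m_2 = 6(Δ_1 - Δ_0) = -120
  1·m_1 + 4·m_2 + 1·m_3 = 6(Δ_2 - Δ_1) = 42
Natural end conditions: m_0 = m_3 = 0.
Solving: m_0 = 0, m_1 = -174/5, m_2 = 96/5, m_3 = 0.
On [2, 3], S'(x) = b_1 + 2c_1·(x - 2) + 3d_1·(x - 2)² with b_1 = Δ_1 - h_1(2m_1 + m_2)/6 = 17/5, c_1 = m_1/2 = -87/5, d_1 = (m_2 - m_1)/(6h_1) = 9. So S'(2) = 17/5.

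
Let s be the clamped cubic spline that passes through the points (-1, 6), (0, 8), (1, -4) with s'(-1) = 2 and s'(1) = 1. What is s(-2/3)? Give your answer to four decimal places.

Let M_i = s''(x_i). Step sizes h_i = 1, 1; slopes of the chords Δ_i = (y_(i+1) - y_i)/h_i = 2, -12.
  1·M_0 + 4·M_1 + 1·M_2 = 6(Δ_1 - Δ_0) = -84
Clamped end conditions give two more equations: 2h_0·M_0 + h_0·M_1 = 6(Δ_0 - s'(-1)) = 0 and h_1·M_1 + 2h_1·M_2 = 6(s'(1) - Δ_1) = 78.
Forward elimination and back-substitution give M_0 = 41/2, M_1 = -41, M_2 = 119/2.
On [-1, 0], s(t) = 6 + 2·(t + 1) + 41/4·(t + 1)² - 41/4·(t + 1)³.
With (t + 1) = 1/3: s(-2/3) = 401/54.

7.4259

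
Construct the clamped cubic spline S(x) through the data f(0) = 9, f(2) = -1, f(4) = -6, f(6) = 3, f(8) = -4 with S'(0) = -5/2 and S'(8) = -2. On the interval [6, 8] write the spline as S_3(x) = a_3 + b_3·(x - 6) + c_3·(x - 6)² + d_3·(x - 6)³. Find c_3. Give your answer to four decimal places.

-4.8036

Put m_i = S'' at the i-th knot. Here h = (2, 2, 2, 2) and Δ = (-5, -5/2, 9/2, -7/2), so the interior equations h_(i-1)·m_(i-1) + 2(h_(i-1)+h_i)·m_i + h_i·m_(i+1) = 6(Δ_i − Δ_(i-1)) read
  2·m_0 + 8·m_1 + 2·m_2 = 6(Δ_1 - Δ_0) = 15
  2·m_1 + 8·m_2 + 2·m_3 = 6(Δ_2 - Δ_1) = 42
  2·m_2 + 8·m_3 + 2·m_4 = 6(Δ_3 - Δ_2) = -48
Clamped end conditions give two more equations: 2h_0·m_0 + h_0·m_1 = 6(Δ_0 - S'(0)) = -15 and h_3·m_3 + 2h_3·m_4 = 6(S'(8) - Δ_3) = 9.
Solving: m_0 = -241/56, m_1 = 31/28, m_2 = 59/8, m_3 = -269/28, m_4 = 395/56.
On [6, 8], with S_3(x) = a_3 + b_3·(x - 6) + c_3·(x - 6)² + d_3·(x - 6)³: c_3 = m_3/2 = -269/56, d_3 = (m_4 - m_3)/(6h_3) = 311/224, b_3 = Δ_3 - h_3(2m_3 + m_4)/6 = 31/56.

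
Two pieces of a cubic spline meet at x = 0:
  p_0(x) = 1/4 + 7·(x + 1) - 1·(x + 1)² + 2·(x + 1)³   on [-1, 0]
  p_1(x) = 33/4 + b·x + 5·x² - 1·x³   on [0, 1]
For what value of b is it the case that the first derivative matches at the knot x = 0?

11

p_0'(x) = 7 - 2·(x + 1) + 6·(x + 1)², so p_0'(0) = 11. On the right, p_1'(0) = b, so b = 11.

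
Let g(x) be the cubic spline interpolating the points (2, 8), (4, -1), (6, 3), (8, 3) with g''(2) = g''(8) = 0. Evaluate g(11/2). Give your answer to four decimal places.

With m_i denoting the second derivative at x_i, h_i = 2, 2, 2, and Δ_i = (y_(i+1) − y_i)/h_i = -9/2, 2, 0:
  2·m_0 + 8·m_1 + 2·m_2 = 6(Δ_1 - Δ_0) = 39
  2·m_1 + 8·m_2 + 2·m_3 = 6(Δ_2 - Δ_1) = -12
Natural end conditions: m_0 = m_3 = 0.
Solving the tridiagonal system: m_0 = 0, m_1 = 28/5, m_2 = -29/10, m_3 = 0.
On [4, 6], g(x) = -1 - 23/30·(x - 4) + 14/5·(x - 4)² - 17/24·(x - 4)³.
With (x - 4) = 3/2: g(11/2) = 563/320.

1.7594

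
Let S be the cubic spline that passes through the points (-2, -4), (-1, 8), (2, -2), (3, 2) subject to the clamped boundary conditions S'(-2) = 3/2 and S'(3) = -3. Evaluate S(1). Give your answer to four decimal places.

1.7919

Write M_i for S''(x_i). With h_i = 1, 3, 1 and divided differences Δ_i = 12, -10/3, 4, the continuity of S' gives the tridiagonal system
  1·M_0 + 8·M_1 + 3·M_2 = 6(Δ_1 - Δ_0) = -92
  3·M_1 + 8·M_2 + 1·M_3 = 6(Δ_2 - Δ_1) = 44
Clamped end conditions give two more equations: 2h_0·M_0 + h_0·M_1 = 6(Δ_0 - S'(-2)) = 63 and h_2·M_2 + 2h_2·M_3 = 6(S'(3) - Δ_2) = -42.
Hence M_0 = 2732/63, M_1 = -1495/63, M_2 = 1144/63, M_3 = -1895/63.
On [-1, 2], S(x) = 8 + 713/63·(x + 1) - 1495/126·(x + 1)² + 377/162·(x + 1)³.
With (x + 1) = 2: S(1) = 1016/567.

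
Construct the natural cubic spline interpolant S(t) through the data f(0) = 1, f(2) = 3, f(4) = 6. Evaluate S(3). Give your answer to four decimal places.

Let M_i = S''(x_i). Step sizes h_i = 2, 2; slopes of the chords Δ_i = (y_(i+1) - y_i)/h_i = 1, 3/2.
  2·M_0 + 8·M_1 + 2·M_2 = 6(Δ_1 - Δ_0) = 3
Natural end conditions: M_0 = M_2 = 0.
Forward elimination and back-substitution give M_0 = 0, M_1 = 3/8, M_2 = 0.
On [2, 4], S(t) = 3 + 5/4·(t - 2) + 3/16·(t - 2)² - 1/32·(t - 2)³.
With (t - 2) = 1: S(3) = 141/32.

4.4063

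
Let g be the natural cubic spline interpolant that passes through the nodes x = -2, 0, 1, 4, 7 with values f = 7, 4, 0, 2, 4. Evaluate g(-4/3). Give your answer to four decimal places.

6.6356

Put m_i = g'' at the i-th knot. Here h = (2, 1, 3, 3) and Δ = (-3/2, -4, 2/3, 2/3), so the interior equations h_(i-1)·m_(i-1) + 2(h_(i-1)+h_i)·m_i + h_i·m_(i+1) = 6(Δ_i − Δ_(i-1)) read
  2·m_0 + 6·m_1 + 1·m_2 = 6(Δ_1 - Δ_0) = -15
  1·m_1 + 8·m_2 + 3·m_3 = 6(Δ_2 - Δ_1) = 28
  3·m_2 + 12·m_3 + 3·m_4 = 6(Δ_3 - Δ_2) = 0
Natural end conditions: m_0 = m_4 = 0.
Forward elimination and back-substitution give m_0 = 0, m_1 = -547/170, m_2 = 366/85, m_3 = -183/170, m_4 = 0.
On [-2, 0], g(x) = 7 - 109/255·(x + 2) + 0·(x + 2)² - 547/2040·(x + 2)³.
With (x + 2) = 2/3: g(-4/3) = 45686/6885.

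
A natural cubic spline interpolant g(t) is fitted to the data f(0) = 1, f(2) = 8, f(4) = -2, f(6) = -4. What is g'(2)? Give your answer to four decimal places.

-1.5667

Put m_i = g'' at the i-th knot. Here h = (2, 2, 2) and Δ = (7/2, -5, -1), so the interior equations h_(i-1)·m_(i-1) + 2(h_(i-1)+h_i)·m_i + h_i·m_(i+1) = 6(Δ_i − Δ_(i-1)) read
  2·m_0 + 8·m_1 + 2·m_2 = 6(Δ_1 - Δ_0) = -51
  2·m_1 + 8·m_2 + 2·m_3 = 6(Δ_2 - Δ_1) = 24
Natural end conditions: m_0 = m_3 = 0.
Solving: m_0 = 0, m_1 = -38/5, m_2 = 49/10, m_3 = 0.
On [2, 4], g'(t) = b_1 + 2c_1·(t - 2) + 3d_1·(t - 2)² with b_1 = Δ_1 - h_1(2m_1 + m_2)/6 = -47/30, c_1 = m_1/2 = -19/5, d_1 = (m_2 - m_1)/(6h_1) = 25/24. So g'(2) = -47/30.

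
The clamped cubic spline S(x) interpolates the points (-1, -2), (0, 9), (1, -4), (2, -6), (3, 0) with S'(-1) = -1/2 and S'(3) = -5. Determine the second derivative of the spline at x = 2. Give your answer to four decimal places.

15.3214

Let m_i = S''(x_i). Step sizes h_i = 1, 1, 1, 1; slopes of the chords Δ_i = (y_(i+1) - y_i)/h_i = 11, -13, -2, 6.
  1·m_0 + 4·m_1 + 1·m_2 = 6(Δ_1 - Δ_0) = -144
  1·m_1 + 4·m_2 + 1·m_3 = 6(Δ_2 - Δ_1) = 66
  1·m_2 + 4·m_3 + 1·m_4 = 6(Δ_3 - Δ_2) = 48
Clamped end conditions give two more equations: 2h_0·m_0 + h_0·m_1 = 6(Δ_0 - S'(-1)) = 69 and h_3·m_3 + 2h_3·m_4 = 6(S'(3) - Δ_3) = -66.
Hence m_0 = 3579/56, m_1 = -1647/28, m_2 = 219/8, m_3 = 429/28, m_4 = -2277/56.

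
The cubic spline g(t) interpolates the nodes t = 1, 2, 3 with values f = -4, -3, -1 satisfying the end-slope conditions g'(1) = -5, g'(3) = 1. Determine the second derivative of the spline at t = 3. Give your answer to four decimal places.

-1.5000

With σ_i denoting the second derivative at x_i, h_i = 1, 1, and Δ_i = (y_(i+1) − y_i)/h_i = 1, 2:
  1·σ_0 + 4·σ_1 + 1·σ_2 = 6(Δ_1 - Δ_0) = 6
Clamped end conditions give two more equations: 2h_0·σ_0 + h_0·σ_1 = 6(Δ_0 - g'(1)) = 36 and h_1·σ_1 + 2h_1·σ_2 = 6(g'(3) - Δ_1) = -6.
Forward elimination and back-substitution give σ_0 = 39/2, σ_1 = -3, σ_2 = -3/2.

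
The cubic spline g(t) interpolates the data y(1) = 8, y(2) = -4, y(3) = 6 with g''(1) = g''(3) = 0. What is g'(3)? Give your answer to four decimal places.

15.5000

Put M_i = g'' at the i-th knot. Here h = (1, 1) and Δ = (-12, 10), so the interior equations h_(i-1)·M_(i-1) + 2(h_(i-1)+h_i)·M_i + h_i·M_(i+1) = 6(Δ_i − Δ_(i-1)) read
  1·M_0 + 4·M_1 + 1·M_2 = 6(Δ_1 - Δ_0) = 132
Natural end conditions: M_0 = M_2 = 0.
Forward elimination and back-substitution give M_0 = 0, M_1 = 33, M_2 = 0.
On [2, 3], g'(t) = b_1 + 2c_1·(t - 2) + 3d_1·(t - 2)² with b_1 = Δ_1 - h_1(2M_1 + M_2)/6 = -1, c_1 = M_1/2 = 33/2, d_1 = (M_2 - M_1)/(6h_1) = -11/2. So g'(3) = 31/2.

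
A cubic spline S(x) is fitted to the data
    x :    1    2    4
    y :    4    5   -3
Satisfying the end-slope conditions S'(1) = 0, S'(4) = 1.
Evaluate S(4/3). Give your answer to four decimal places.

4.3457

Put σ_i = S'' at the i-th knot. Here h = (1, 2) and Δ = (1, -4), so the interior equations h_(i-1)·σ_(i-1) + 2(h_(i-1)+h_i)·σ_i + h_i·σ_(i+1) = 6(Δ_i − Δ_(i-1)) read
  1·σ_0 + 6·σ_1 + 2·σ_2 = 6(Δ_1 - Δ_0) = -30
Clamped end conditions give two more equations: 2h_0·σ_0 + h_0·σ_1 = 6(Δ_0 - S'(1)) = 6 and h_1·σ_1 + 2h_1·σ_2 = 6(S'(4) - Δ_1) = 30.
Forward elimination and back-substitution give σ_0 = 25/3, σ_1 = -32/3, σ_2 = 77/6.
On [1, 2], S(x) = 4 + 0·(x - 1) + 25/6·(x - 1)² - 19/6·(x - 1)³.
With (x - 1) = 1/3: S(4/3) = 352/81.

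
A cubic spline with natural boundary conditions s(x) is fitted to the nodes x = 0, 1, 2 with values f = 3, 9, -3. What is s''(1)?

With M_i denoting the second derivative at x_i, h_i = 1, 1, and Δ_i = (y_(i+1) − y_i)/h_i = 6, -12:
  1·M_0 + 4·M_1 + 1·M_2 = 6(Δ_1 - Δ_0) = -108
Natural end conditions: M_0 = M_2 = 0.
Solving: M_0 = 0, M_1 = -27, M_2 = 0.

-27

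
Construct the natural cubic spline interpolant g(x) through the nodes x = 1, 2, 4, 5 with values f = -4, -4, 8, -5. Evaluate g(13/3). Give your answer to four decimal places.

Let m_i = g''(x_i). Step sizes h_i = 1, 2, 1; slopes of the chords Δ_i = (y_(i+1) - y_i)/h_i = 0, 6, -13.
  1·m_0 + 6·m_1 + 2·m_2 = 6(Δ_1 - Δ_0) = 36
  2·m_1 + 6·m_2 + 1·m_3 = 6(Δ_2 - Δ_1) = -114
Natural end conditions: m_0 = m_3 = 0.
Solving: m_0 = 0, m_1 = 111/8, m_2 = -189/8, m_3 = 0.
On [4, 5], g(x) = 8 - 41/8·(x - 4) - 189/16·(x - 4)² + 63/16·(x - 4)³.
With (x - 4) = 1/3: g(13/3) = 41/8.

5.1250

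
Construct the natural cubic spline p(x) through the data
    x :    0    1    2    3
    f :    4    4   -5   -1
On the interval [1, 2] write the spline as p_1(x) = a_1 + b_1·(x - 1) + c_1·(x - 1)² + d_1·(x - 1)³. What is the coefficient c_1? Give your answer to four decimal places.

Let M_i = p''(x_i). Step sizes h_i = 1, 1, 1; slopes of the chords Δ_i = (y_(i+1) - y_i)/h_i = 0, -9, 4.
  1·M_0 + 4·M_1 + 1·M_2 = 6(Δ_1 - Δ_0) = -54
  1·M_1 + 4·M_2 + 1·M_3 = 6(Δ_2 - Δ_1) = 78
Natural end conditions: M_0 = M_3 = 0.
Forward elimination and back-substitution give M_0 = 0, M_1 = -98/5, M_2 = 122/5, M_3 = 0.
On [1, 2], with p_1(x) = a_1 + b_1·(x - 1) + c_1·(x - 1)² + d_1·(x - 1)³: c_1 = M_1/2 = -49/5, d_1 = (M_2 - M_1)/(6h_1) = 22/3, b_1 = Δ_1 - h_1(2M_1 + M_2)/6 = -98/15.

-9.8000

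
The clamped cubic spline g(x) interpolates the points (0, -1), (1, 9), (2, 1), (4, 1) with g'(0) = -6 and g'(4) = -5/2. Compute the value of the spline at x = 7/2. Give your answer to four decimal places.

0.8253

Write M_i for g''(x_i). With h_i = 1, 1, 2 and divided differences Δ_i = 10, -8, 0, the continuity of g' gives the tridiagonal system
  1·M_0 + 4·M_1 + 1·M_2 = 6(Δ_1 - Δ_0) = -108
  1·M_1 + 6·M_2 + 2·M_3 = 6(Δ_2 - Δ_1) = 48
Clamped end conditions give two more equations: 2h_0·M_0 + h_0·M_1 = 6(Δ_0 - g'(0)) = 96 and h_2·M_2 + 2h_2·M_3 = 6(g'(4) - Δ_2) = -15.
Forward elimination and back-substitution give M_0 = 1613/22, M_1 = -557/11, M_2 = 467/22, M_3 = -158/11.
On [2, 4], g(x) = 1 - 103/11·(x - 2) + 467/44·(x - 2)² - 261/88·(x - 2)³.
With (x - 2) = 3/2: g(7/2) = 581/704.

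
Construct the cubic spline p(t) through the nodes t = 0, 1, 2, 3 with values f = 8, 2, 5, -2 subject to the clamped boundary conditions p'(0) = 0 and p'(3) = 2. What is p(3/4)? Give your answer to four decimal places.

Put σ_i = p'' at the i-th knot. Here h = (1, 1, 1) and Δ = (-6, 3, -7), so the interior equations h_(i-1)·σ_(i-1) + 2(h_(i-1)+h_i)·σ_i + h_i·σ_(i+1) = 6(Δ_i − Δ_(i-1)) read
  1·σ_0 + 4·σ_1 + 1·σ_2 = 6(Δ_1 - Δ_0) = 54
  1·σ_1 + 4·σ_2 + 1·σ_3 = 6(Δ_2 - Δ_1) = -60
Clamped end conditions give two more equations: 2h_0·σ_0 + h_0·σ_1 = 6(Δ_0 - p'(0)) = -36 and h_2·σ_2 + 2h_2·σ_3 = 6(p'(3) - Δ_2) = 54.
Hence σ_0 = -496/15, σ_1 = 452/15, σ_2 = -502/15, σ_3 = 656/15.
On [0, 1], p(t) = 8 + 0·t - 248/15·t² + 158/15·t³.
With t = 3/4: p(3/4) = 503/160.

3.1438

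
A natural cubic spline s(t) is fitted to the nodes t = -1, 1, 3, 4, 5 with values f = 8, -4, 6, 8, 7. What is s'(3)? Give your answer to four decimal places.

4.4167

Write M_i for s''(x_i). With h_i = 2, 2, 1, 1 and divided differences Δ_i = -6, 5, 2, -1, the continuity of s' gives the tridiagonal system
  2·M_0 + 8·M_1 + 2·M_2 = 6(Δ_1 - Δ_0) = 66
  2·M_1 + 6·M_2 + 1·M_3 = 6(Δ_2 - Δ_1) = -18
  1·M_2 + 4·M_3 + 1·M_4 = 6(Δ_3 - Δ_2) = -18
Natural end conditions: M_0 = M_4 = 0.
Forward elimination and back-substitution give M_0 = 0, M_1 = 271/28, M_2 = -40/7, M_3 = -43/14, M_4 = 0.
On [3, 4], s'(t) = b_2 + 2c_2·(t - 3) + 3d_2·(t - 3)² with b_2 = Δ_2 - h_2(2M_2 + M_3)/6 = 53/12, c_2 = M_2/2 = -20/7, d_2 = (M_3 - M_2)/(6h_2) = 37/84. So s'(3) = 53/12.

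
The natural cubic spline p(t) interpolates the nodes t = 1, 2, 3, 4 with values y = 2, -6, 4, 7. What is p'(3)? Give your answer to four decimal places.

9.1333

Put M_i = p'' at the i-th knot. Here h = (1, 1, 1) and Δ = (-8, 10, 3), so the interior equations h_(i-1)·M_(i-1) + 2(h_(i-1)+h_i)·M_i + h_i·M_(i+1) = 6(Δ_i − Δ_(i-1)) read
  1·M_0 + 4·M_1 + 1·M_2 = 6(Δ_1 - Δ_0) = 108
  1·M_1 + 4·M_2 + 1·M_3 = 6(Δ_2 - Δ_1) = -42
Natural end conditions: M_0 = M_3 = 0.
Forward elimination and back-substitution give M_0 = 0, M_1 = 158/5, M_2 = -92/5, M_3 = 0.
On [3, 4], p'(t) = b_2 + 2c_2·(t - 3) + 3d_2·(t - 3)² with b_2 = Δ_2 - h_2(2M_2 + M_3)/6 = 137/15, c_2 = M_2/2 = -46/5, d_2 = (M_3 - M_2)/(6h_2) = 46/15. So p'(3) = 137/15.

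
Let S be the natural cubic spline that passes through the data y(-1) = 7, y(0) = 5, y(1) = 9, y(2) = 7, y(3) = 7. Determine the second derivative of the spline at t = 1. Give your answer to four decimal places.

-13.7143

Put m_i = S'' at the i-th knot. Here h = (1, 1, 1, 1) and Δ = (-2, 4, -2, 0), so the interior equations h_(i-1)·m_(i-1) + 2(h_(i-1)+h_i)·m_i + h_i·m_(i+1) = 6(Δ_i − Δ_(i-1)) read
  1·m_0 + 4·m_1 + 1·m_2 = 6(Δ_1 - Δ_0) = 36
  1·m_1 + 4·m_2 + 1·m_3 = 6(Δ_2 - Δ_1) = -36
  1·m_2 + 4·m_3 + 1·m_4 = 6(Δ_3 - Δ_2) = 12
Natural end conditions: m_0 = m_4 = 0.
Solving: m_0 = 0, m_1 = 87/7, m_2 = -96/7, m_3 = 45/7, m_4 = 0.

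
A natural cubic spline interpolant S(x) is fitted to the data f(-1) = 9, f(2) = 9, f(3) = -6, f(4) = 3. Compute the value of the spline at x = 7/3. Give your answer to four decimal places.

3.0251

With m_i denoting the second derivative at x_i, h_i = 3, 1, 1, and Δ_i = (y_(i+1) − y_i)/h_i = 0, -15, 9:
  3·m_0 + 8·m_1 + 1·m_2 = 6(Δ_1 - Δ_0) = -90
  1·m_1 + 4·m_2 + 1·m_3 = 6(Δ_2 - Δ_1) = 144
Natural end conditions: m_0 = m_3 = 0.
Solving the tridiagonal system: m_0 = 0, m_1 = -504/31, m_2 = 1242/31, m_3 = 0.
On [2, 3], S(x) = 9 - 504/31·(x - 2) - 252/31·(x - 2)² + 291/31·(x - 2)³.
With (x - 2) = 1/3: S(7/3) = 844/279.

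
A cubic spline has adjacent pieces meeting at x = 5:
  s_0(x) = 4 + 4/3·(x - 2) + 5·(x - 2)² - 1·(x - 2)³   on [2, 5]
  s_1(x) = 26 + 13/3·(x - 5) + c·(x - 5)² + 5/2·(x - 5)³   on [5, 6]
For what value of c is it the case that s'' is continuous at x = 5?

-4

s_0''(x) = 10 - 6·(x - 2), so s_0''(5) = -8. On the right, s_1''(5) = 2c, so c = -4.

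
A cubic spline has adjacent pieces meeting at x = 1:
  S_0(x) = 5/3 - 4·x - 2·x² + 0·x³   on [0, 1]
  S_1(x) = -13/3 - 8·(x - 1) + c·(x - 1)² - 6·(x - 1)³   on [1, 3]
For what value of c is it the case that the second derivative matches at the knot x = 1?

S_0''(x) = -4 + 0·x, so S_0''(1) = -4. On the right, S_1''(1) = 2c, so c = -2.

-2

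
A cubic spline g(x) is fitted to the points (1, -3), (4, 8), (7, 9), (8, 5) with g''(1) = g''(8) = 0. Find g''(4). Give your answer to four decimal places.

Put m_i = g'' at the i-th knot. Here h = (3, 3, 1) and Δ = (11/3, 1/3, -4), so the interior equations h_(i-1)·m_(i-1) + 2(h_(i-1)+h_i)·m_i + h_i·m_(i+1) = 6(Δ_i − Δ_(i-1)) read
  3·m_0 + 12·m_1 + 3·m_2 = 6(Δ_1 - Δ_0) = -20
  3·m_1 + 8·m_2 + 1·m_3 = 6(Δ_2 - Δ_1) = -26
Natural end conditions: m_0 = m_3 = 0.
Hence m_0 = 0, m_1 = -82/87, m_2 = -84/29, m_3 = 0.

-0.9425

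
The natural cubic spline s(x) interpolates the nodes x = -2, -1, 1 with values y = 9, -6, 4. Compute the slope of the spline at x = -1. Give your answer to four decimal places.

-8.3333

With σ_i denoting the second derivative at x_i, h_i = 1, 2, and Δ_i = (y_(i+1) − y_i)/h_i = -15, 5:
  1·σ_0 + 6·σ_1 + 2·σ_2 = 6(Δ_1 - Δ_0) = 120
Natural end conditions: σ_0 = σ_2 = 0.
Solving: σ_0 = 0, σ_1 = 20, σ_2 = 0.
On [-1, 1], s'(x) = b_1 + 2c_1·(x + 1) + 3d_1·(x + 1)² with b_1 = Δ_1 - h_1(2σ_1 + σ_2)/6 = -25/3, c_1 = σ_1/2 = 10, d_1 = (σ_2 - σ_1)/(6h_1) = -5/3. So s'(-1) = -25/3.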